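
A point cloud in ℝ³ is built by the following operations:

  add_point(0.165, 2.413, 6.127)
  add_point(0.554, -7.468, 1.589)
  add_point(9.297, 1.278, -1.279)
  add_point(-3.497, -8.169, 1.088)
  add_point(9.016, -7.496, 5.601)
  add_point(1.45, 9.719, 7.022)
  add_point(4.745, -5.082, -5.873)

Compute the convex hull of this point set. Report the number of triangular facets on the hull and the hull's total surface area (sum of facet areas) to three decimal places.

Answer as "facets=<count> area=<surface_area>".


facets=8 area=483.400

Hull vertices (6/7): indices [0, 2, 3, 4, 5, 6].

Area of each hull facet:
  f1: (p6, p5, p3) → 105.8480
  f2: (p6, p5, p2) → 57.9878
  f3: (p4, p5, p2) → 78.8628
  f4: (p4, p6, p3) → 64.9830
  f5: (p4, p6, p2) → 48.9534
  f6: (p0, p5, p3) → 15.2563
  f7: (p0, p4, p3) → 72.4905
  f8: (p0, p4, p5) → 39.0183
Σ area = 483.400

Check V−E+F: 6 − 12 + 8 = 2.


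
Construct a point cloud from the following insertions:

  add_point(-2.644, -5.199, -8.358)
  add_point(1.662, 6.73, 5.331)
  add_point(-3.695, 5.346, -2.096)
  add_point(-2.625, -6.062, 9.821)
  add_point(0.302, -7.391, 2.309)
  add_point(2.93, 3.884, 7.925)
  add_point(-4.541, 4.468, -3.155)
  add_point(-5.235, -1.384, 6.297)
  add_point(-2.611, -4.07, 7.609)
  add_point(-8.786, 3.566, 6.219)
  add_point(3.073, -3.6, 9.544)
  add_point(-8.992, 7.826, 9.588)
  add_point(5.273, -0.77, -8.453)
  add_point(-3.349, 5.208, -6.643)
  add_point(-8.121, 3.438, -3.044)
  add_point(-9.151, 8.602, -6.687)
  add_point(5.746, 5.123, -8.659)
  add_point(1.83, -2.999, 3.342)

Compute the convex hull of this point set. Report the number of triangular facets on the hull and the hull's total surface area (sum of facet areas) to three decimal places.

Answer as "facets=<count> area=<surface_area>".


Points on the hull: [0, 1, 3, 4, 5, 9, 10, 11, 12, 14, 15, 16] (12 of 18).

Triangle areas on the boundary:
  f1: (p0, p16, p15) → 92.2988
  f2: (p0, p3, p4) → 30.7885
  f3: (p9, p11, p15) → 36.0263
  f4: (p9, p11, p3) → 28.8700
  f5: (p9, p0, p3) → 102.6052
  f6: (p12, p0, p16) → 22.2948
  f7: (p12, p0, p4) → 50.7836
  f8: (p14, p0, p15) → 33.5122
  f9: (p14, p9, p15) → 24.9347
  f10: (p14, p9, p0) → 46.2212
  f11: (p10, p11, p3) → 47.4581
  f12: (p10, p5, p11) → 46.3599
  f13: (p10, p3, p4) → 24.1743
  f14: (p10, p12, p4) → 55.2180
  f15: (p10, p12, p16) → 53.2089
  f16: (p10, p5, p16) → 62.0690
  f17: (p1, p5, p16) → 26.5954
  f18: (p1, p5, p11) → 23.1951
  f19: (p1, p16, p15) → 102.8438
  f20: (p1, p11, p15) → 87.7682
Σ area = 997.226

Check V−E+F: 12 − 30 + 20 = 2.

facets=20 area=997.226


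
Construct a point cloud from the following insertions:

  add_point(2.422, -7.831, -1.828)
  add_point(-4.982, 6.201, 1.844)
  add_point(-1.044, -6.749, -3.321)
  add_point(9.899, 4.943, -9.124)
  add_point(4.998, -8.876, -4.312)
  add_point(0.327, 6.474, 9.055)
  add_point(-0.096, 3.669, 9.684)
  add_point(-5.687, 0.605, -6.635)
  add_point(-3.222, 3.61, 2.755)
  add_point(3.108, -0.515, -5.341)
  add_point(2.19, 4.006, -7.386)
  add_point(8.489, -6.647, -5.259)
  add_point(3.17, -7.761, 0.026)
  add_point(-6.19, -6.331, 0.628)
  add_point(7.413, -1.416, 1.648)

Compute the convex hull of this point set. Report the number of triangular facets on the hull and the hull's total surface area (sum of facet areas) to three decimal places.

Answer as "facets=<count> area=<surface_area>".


facets=20 area=795.914

Extreme-point indices: [1, 2, 3, 4, 5, 6, 7, 10, 11, 12, 13, 14] — 12 of 15 on the boundary.

Per-facet area ½‖(b−a)×(c−a)‖:
  f1: (p1, p5, p3) → 82.9977
  f2: (p7, p4, p3) → 102.2379
  f3: (p7, p1, p13) → 49.9588
  f4: (p12, p4, p13) → 20.3242
  f5: (p2, p4, p13) → 11.0296
  f6: (p2, p7, p13) → 29.4413
  f7: (p2, p7, p4) → 22.3948
  f8: (p10, p1, p3) → 32.2439
  f9: (p10, p7, p3) → 10.5403
  f10: (p10, p7, p1) → 42.8975
  f11: (p6, p12, p13) → 67.7064
  f12: (p6, p1, p13) → 60.0279
  f13: (p6, p1, p5) → 12.9929
  f14: (p14, p6, p12) → 46.7966
  f15: (p14, p5, p3) → 79.0339
  f16: (p14, p6, p5) → 17.3432
  f17: (p11, p12, p4) → 9.4659
  f18: (p11, p14, p12) → 27.6380
  f19: (p11, p4, p3) → 19.6596
  f20: (p11, p14, p3) → 51.1837
Σ area = 795.914

Check V−E+F: 12 − 30 + 20 = 2.


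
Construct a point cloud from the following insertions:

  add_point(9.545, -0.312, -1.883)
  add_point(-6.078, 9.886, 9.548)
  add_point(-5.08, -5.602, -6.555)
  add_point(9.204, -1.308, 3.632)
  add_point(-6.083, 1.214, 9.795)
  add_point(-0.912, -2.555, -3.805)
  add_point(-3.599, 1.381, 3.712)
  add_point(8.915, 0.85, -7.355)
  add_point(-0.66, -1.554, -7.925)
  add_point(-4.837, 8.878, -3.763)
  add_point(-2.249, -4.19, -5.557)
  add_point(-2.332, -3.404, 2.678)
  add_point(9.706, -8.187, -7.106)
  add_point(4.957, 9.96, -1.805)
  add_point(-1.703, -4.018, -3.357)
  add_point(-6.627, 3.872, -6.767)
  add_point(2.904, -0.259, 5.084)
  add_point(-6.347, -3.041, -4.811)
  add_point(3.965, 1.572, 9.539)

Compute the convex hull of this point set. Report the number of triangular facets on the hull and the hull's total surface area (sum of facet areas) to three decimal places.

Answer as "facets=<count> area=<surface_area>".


facets=24 area=1061.400

Hull vertices (14/19): indices [0, 1, 2, 3, 4, 7, 8, 9, 11, 12, 13, 15, 17, 18].

Area of each hull facet:
  f1: (p1, p4, p15) → 71.5238
  f2: (p18, p1, p13) → 87.2367
  f3: (p18, p1, p4) → 43.5979
  f4: (p9, p1, p15) → 34.8904
  f5: (p9, p1, p13) → 66.9244
  f6: (p9, p7, p15) → 48.0654
  f7: (p9, p7, p13) → 56.4371
  f8: (p17, p4, p15) → 54.6970
  f9: (p17, p2, p15) → 9.5486
  f10: (p17, p2, p4) → 17.9975
  f11: (p11, p2, p12) → 72.6892
  f12: (p11, p2, p4) → 32.0297
  f13: (p11, p18, p12) → 85.3665
  f14: (p11, p18, p4) → 42.6349
  f15: (p8, p7, p12) → 44.3193
  f16: (p8, p2, p12) → 36.8499
  f17: (p8, p7, p15) → 33.9320
  f18: (p8, p2, p15) → 24.8670
  f19: (p3, p18, p12) → 32.1360
  f20: (p3, p18, p13) → 54.3604
  f21: (p0, p7, p12) → 24.7841
  f22: (p0, p3, p12) → 24.3621
  f23: (p0, p7, p13) → 30.8368
  f24: (p0, p3, p13) → 31.3133
Σ area = 1061.400

Euler characteristic 14−36+24 = 2 ✓


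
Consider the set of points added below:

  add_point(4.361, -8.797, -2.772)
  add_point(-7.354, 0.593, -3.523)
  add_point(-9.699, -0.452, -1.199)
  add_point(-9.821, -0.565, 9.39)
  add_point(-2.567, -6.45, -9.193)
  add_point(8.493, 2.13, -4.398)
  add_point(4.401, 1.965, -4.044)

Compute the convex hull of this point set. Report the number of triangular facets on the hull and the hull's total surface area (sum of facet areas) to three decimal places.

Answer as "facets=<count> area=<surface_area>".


facets=10 area=530.101

Extreme-point indices: [0, 1, 2, 3, 4, 5, 6] — 7 of 7 on the boundary.

Per-facet area ½‖(b−a)×(c−a)‖:
  f1: (p0, p5, p3) → 120.2613
  f2: (p4, p0, p3) → 97.3750
  f3: (p4, p0, p5) → 57.2790
  f4: (p2, p4, p3) → 49.2667
  f5: (p2, p1, p3) → 13.4100
  f6: (p2, p1, p4) → 15.5301
  f7: (p6, p4, p5) → 20.4724
  f8: (p6, p1, p4) → 55.2993
  f9: (p6, p5, p3) → 25.2962
  f10: (p6, p1, p3) → 75.9108
Σ area = 530.101

Euler characteristic 7−15+10 = 2 ✓


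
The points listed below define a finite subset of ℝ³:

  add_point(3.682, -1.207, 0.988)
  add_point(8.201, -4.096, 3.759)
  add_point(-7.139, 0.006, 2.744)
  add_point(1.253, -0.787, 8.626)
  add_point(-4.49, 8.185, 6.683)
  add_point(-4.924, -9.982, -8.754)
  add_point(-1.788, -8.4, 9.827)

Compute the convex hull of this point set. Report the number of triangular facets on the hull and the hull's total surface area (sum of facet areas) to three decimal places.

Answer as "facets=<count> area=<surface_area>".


facets=10 area=593.238

Points on the hull: [0, 1, 2, 3, 4, 5, 6] (7 of 7).

Per-facet area ½‖(b−a)×(c−a)‖:
  f1: (p6, p5, p2) → 93.8041
  f2: (p6, p5, p1) → 111.6959
  f3: (p3, p6, p1) → 37.7112
  f4: (p4, p5, p2) → 40.3554
  f5: (p4, p3, p1) → 39.0693
  f6: (p4, p6, p2) → 56.2463
  f7: (p4, p3, p6) → 36.1313
  f8: (p0, p5, p1) → 42.7832
  f9: (p0, p4, p1) → 33.5401
  f10: (p0, p4, p5) → 101.9013
Σ area = 593.238

Euler: V−E+F = 7−15+10 = 2.


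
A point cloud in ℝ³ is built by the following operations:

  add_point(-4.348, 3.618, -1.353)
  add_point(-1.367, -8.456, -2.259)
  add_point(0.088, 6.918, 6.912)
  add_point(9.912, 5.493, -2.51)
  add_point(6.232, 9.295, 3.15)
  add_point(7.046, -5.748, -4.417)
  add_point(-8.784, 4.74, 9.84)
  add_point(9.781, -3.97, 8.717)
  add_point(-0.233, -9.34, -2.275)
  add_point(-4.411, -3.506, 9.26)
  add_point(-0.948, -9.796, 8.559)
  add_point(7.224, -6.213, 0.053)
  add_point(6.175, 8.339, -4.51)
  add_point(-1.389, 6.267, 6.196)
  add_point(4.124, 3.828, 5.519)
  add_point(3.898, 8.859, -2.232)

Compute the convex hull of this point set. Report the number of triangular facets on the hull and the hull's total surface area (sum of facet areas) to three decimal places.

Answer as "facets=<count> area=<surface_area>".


14 of the 16 inputs are extreme points: [0, 1, 2, 3, 4, 5, 6, 7, 8, 9, 10, 11, 12, 15].

Facet areas (half cross-product norm):
  f1: (p7, p4, p3) → 55.1296
  f2: (p0, p1, p6) → 73.0977
  f3: (p9, p7, p6) → 57.6120
  f4: (p9, p7, p10) → 44.0428
  f5: (p9, p1, p6) → 52.1049
  f6: (p9, p1, p10) → 39.3333
  f7: (p2, p4, p6) → 8.6267
  f8: (p2, p7, p6) → 64.4353
  f9: (p2, p7, p4) → 54.0710
  f10: (p5, p7, p3) → 75.0283
  f11: (p8, p1, p10) → 7.8077
  f12: (p8, p5, p1) → 5.4674
  f13: (p11, p7, p10) → 52.8256
  f14: (p11, p5, p7) → 8.6289
  f15: (p11, p8, p10) → 44.7793
  f16: (p11, p8, p5) → 18.2114
  f17: (p15, p4, p6) → 50.1698
  f18: (p15, p0, p6) → 55.7417
  f19: (p12, p0, p1) → 73.6791
  f20: (p12, p5, p1) → 62.3020
  f21: (p12, p15, p0) → 13.2143
  f22: (p12, p5, p3) → 28.7112
  f23: (p12, p4, p3) → 18.6355
  f24: (p12, p15, p4) → 8.9007
Σ area = 972.556

Euler: V−E+F = 14−36+24 = 2.

facets=24 area=972.556


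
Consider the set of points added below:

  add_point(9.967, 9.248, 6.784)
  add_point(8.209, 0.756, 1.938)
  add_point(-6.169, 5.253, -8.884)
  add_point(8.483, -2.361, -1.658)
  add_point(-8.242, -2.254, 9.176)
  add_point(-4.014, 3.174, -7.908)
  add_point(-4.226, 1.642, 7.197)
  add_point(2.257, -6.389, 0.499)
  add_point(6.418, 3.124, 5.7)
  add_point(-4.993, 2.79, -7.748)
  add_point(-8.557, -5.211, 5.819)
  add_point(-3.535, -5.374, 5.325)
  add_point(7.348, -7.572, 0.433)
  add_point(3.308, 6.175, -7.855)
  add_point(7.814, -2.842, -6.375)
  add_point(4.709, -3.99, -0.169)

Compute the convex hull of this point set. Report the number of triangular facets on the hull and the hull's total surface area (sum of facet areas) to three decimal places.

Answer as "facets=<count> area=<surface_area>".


facets=22 area=920.892

Points on the hull: [0, 2, 3, 4, 6, 7, 8, 9, 10, 11, 12, 13, 14] (13 of 16).

Per-facet area ½‖(b−a)×(c−a)‖:
  f1: (p13, p2, p0) → 67.1339
  f2: (p4, p2, p10) → 39.8522
  f3: (p9, p2, p10) → 18.1844
  f4: (p3, p12, p0) → 34.8236
  f5: (p11, p12, p10) → 10.6563
  f6: (p11, p4, p10) → 11.3179
  f7: (p11, p4, p12) → 15.4936
  f8: (p8, p12, p0) → 26.0805
  f9: (p8, p4, p0) → 40.4023
  f10: (p8, p4, p12) → 94.7959
  f11: (p6, p2, p0) → 133.6197
  f12: (p6, p4, p0) → 19.3119
  f13: (p6, p4, p2) → 45.4153
  f14: (p7, p12, p10) → 13.9662
  f15: (p7, p9, p10) → 83.6346
  f16: (p14, p3, p12) → 13.3125
  f17: (p14, p7, p12) → 21.6556
  f18: (p14, p7, p9) → 63.6077
  f19: (p14, p13, p2) → 45.3628
  f20: (p14, p9, p2) → 14.1193
  f21: (p14, p13, p0) → 82.5429
  f22: (p14, p3, p0) → 25.6025
Σ area = 920.892

Euler characteristic 13−33+22 = 2 ✓


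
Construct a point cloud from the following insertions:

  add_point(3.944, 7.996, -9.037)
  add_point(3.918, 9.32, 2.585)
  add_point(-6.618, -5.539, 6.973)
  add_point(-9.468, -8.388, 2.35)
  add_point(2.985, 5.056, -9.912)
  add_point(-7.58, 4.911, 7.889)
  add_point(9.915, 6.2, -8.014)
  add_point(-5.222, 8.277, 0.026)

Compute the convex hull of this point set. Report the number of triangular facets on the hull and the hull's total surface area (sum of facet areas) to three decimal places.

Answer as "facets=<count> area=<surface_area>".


8 of the 8 inputs are extreme points: [0, 1, 2, 3, 4, 5, 6, 7].

Facet areas (half cross-product norm):
  f1: (p4, p6, p3) → 69.9798
  f2: (p2, p6, p3) → 77.1110
  f3: (p2, p5, p3) → 28.2671
  f4: (p7, p5, p3) → 64.3928
  f5: (p7, p4, p3) → 115.2531
  f6: (p1, p2, p6) → 113.4330
  f7: (p1, p2, p5) → 68.9925
  f8: (p1, p7, p5) → 42.2867
  f9: (p0, p4, p6) → 10.1314
  f10: (p0, p7, p4) → 20.7183
  f11: (p0, p1, p6) → 36.6578
  f12: (p0, p1, p7) → 53.6686
Σ area = 700.892

Check V−E+F: 8 − 18 + 12 = 2.

facets=12 area=700.892


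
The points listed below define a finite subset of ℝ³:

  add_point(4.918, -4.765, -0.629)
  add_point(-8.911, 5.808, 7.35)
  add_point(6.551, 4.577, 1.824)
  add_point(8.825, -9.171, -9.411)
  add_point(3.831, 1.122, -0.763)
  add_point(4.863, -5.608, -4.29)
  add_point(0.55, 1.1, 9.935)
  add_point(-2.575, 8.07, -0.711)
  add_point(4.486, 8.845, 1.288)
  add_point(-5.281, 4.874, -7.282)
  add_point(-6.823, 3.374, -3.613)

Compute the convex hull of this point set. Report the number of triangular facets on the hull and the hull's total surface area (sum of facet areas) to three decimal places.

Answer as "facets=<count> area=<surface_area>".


10 of the 11 inputs are extreme points: [0, 1, 2, 3, 5, 6, 7, 8, 9, 10].

Facet areas (half cross-product norm):
  f1: (p6, p8, p1) → 65.7979
  f2: (p9, p8, p3) → 132.2132
  f3: (p0, p6, p1) → 66.7176
  f4: (p0, p6, p3) → 3.4121
  f5: (p2, p8, p3) → 31.6452
  f6: (p2, p6, p3) → 91.1660
  f7: (p2, p6, p8) → 25.2329
  f8: (p10, p3, p1) → 100.9896
  f9: (p10, p9, p1) → 13.9350
  f10: (p10, p9, p3) → 42.3602
  f11: (p7, p8, p1) → 35.6382
  f12: (p7, p9, p1) → 38.3264
  f13: (p7, p9, p8) → 22.9170
  f14: (p5, p3, p1) → 14.9973
  f15: (p5, p0, p1) → 30.7426
  f16: (p5, p0, p3) → 8.7651
Σ area = 724.856

Check V−E+F: 10 − 24 + 16 = 2.

facets=16 area=724.856


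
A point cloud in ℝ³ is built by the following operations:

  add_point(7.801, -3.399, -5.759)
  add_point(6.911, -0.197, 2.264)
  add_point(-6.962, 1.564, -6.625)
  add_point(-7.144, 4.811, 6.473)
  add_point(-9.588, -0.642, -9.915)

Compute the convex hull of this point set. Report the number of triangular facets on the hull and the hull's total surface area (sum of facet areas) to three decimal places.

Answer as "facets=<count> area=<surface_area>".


facets=6 area=428.690

Points on the hull: [0, 1, 2, 3, 4] (5 of 5).

Triangle areas on the boundary:
  f1: (p3, p0, p4) → 150.3661
  f2: (p2, p0, p4) → 33.7466
  f3: (p2, p3, p4) → 20.2235
  f4: (p1, p3, p0) → 59.6695
  f5: (p1, p2, p0) → 66.8254
  f6: (p1, p2, p3) → 97.8589
Σ area = 428.690

Check V−E+F: 5 − 9 + 6 = 2.


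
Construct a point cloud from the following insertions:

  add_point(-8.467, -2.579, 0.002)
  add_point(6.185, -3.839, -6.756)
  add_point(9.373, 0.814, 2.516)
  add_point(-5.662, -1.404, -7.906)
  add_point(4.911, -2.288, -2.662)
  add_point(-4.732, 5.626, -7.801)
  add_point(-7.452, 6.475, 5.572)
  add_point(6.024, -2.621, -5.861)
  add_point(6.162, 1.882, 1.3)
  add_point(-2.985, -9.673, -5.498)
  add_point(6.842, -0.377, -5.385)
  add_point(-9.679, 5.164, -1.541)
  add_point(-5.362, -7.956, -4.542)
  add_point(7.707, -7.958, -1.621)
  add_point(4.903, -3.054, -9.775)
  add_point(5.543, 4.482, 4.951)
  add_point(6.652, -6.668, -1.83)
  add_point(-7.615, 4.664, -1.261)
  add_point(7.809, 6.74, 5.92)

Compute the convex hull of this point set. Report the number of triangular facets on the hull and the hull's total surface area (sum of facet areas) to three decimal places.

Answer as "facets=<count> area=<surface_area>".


Hull vertices (14/19): indices [0, 1, 2, 3, 5, 6, 9, 10, 11, 12, 13, 14, 15, 18].

Triangle areas on the boundary:
  f1: (p13, p14, p9) → 50.4701
  f2: (p5, p6, p11) → 25.3748
  f3: (p1, p13, p14) → 4.7770
  f4: (p0, p6, p11) → 30.1738
  f5: (p0, p13, p9) → 59.1688
  f6: (p0, p6, p13) → 89.0533
  f7: (p10, p5, p14) → 35.4313
  f8: (p10, p1, p14) → 6.2747
  f9: (p10, p13, p2) → 33.7670
  f10: (p10, p1, p13) → 12.3892
  f11: (p18, p5, p6) → 102.7566
  f12: (p18, p13, p2) → 13.5329
  f13: (p18, p10, p2) → 25.2646
  f14: (p18, p10, p5) → 88.7756
  f15: (p3, p14, p9) → 45.2331
  f16: (p3, p5, p14) → 38.4800
  f17: (p3, p5, p11) → 28.1111
  f18: (p3, p0, p11) → 32.6333
  f19: (p15, p6, p13) → 89.2360
  f20: (p15, p18, p13) → 18.6438
  f21: (p15, p18, p6) → 18.3213
  f22: (p12, p0, p9) → 5.5663
  f23: (p12, p3, p9) → 10.4921
  f24: (p12, p3, p0) → 26.3672
Σ area = 890.294

Euler: V−E+F = 14−36+24 = 2.

facets=24 area=890.294


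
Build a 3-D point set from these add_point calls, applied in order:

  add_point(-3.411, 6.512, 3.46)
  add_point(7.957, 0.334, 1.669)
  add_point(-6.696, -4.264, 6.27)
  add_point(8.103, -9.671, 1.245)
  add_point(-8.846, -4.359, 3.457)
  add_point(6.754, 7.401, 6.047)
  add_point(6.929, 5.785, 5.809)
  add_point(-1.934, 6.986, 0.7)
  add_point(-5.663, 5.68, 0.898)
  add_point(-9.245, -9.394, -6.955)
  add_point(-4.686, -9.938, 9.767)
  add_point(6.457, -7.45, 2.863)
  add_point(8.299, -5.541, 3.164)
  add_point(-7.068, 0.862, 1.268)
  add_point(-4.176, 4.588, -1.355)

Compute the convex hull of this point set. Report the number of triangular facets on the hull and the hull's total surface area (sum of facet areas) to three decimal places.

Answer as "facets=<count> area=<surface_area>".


Extreme-point indices: [0, 1, 2, 3, 4, 5, 6, 7, 8, 9, 10, 12, 14] — 13 of 15 on the boundary.

Area of each hull facet:
  f1: (p1, p5, p12) → 18.3654
  f2: (p6, p5, p12) → 0.8008
  f3: (p6, p10, p12) → 88.8044
  f4: (p6, p10, p5) → 11.9399
  f5: (p4, p10, p9) → 50.6852
  f6: (p4, p8, p9) → 61.4346
  f7: (p0, p10, p5) → 92.7988
  f8: (p0, p4, p8) → 18.4909
  f9: (p3, p1, p9) → 96.0918
  f10: (p3, p1, p12) → 8.8198
  f11: (p3, p10, p9) → 126.4208
  f12: (p3, p10, p12) → 34.4472
  f13: (p14, p8, p9) → 20.7817
  f14: (p14, p1, p9) → 104.5208
  f15: (p2, p4, p10) → 10.2769
  f16: (p2, p0, p10) → 24.4451
  f17: (p2, p0, p4) → 20.5614
  f18: (p7, p1, p5) → 42.1385
  f19: (p7, p14, p1) → 22.7915
  f20: (p7, p14, p8) → 5.2884
  f21: (p7, p0, p5) → 16.1395
  f22: (p7, p0, p8) → 5.2996
Σ area = 881.343

Check V−E+F: 13 − 33 + 22 = 2.

facets=22 area=881.343


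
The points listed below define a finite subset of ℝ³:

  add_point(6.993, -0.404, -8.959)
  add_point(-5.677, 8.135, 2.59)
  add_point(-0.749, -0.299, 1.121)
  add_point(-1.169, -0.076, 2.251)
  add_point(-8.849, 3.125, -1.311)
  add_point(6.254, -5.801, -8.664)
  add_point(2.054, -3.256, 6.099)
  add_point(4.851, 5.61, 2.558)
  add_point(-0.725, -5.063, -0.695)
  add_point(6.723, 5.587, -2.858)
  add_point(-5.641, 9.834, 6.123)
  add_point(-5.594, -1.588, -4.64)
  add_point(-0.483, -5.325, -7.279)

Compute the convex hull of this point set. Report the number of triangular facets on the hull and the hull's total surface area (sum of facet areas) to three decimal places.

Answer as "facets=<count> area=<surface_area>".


Points on the hull: [0, 1, 4, 5, 6, 7, 8, 9, 10, 11, 12] (11 of 13).

Area of each hull facet:
  f1: (p6, p10, p4) → 73.2867
  f2: (p1, p0, p4) → 63.6601
  f3: (p1, p10, p4) → 8.2492
  f4: (p12, p5, p0) → 18.7526
  f5: (p7, p6, p10) → 58.9444
  f6: (p9, p1, p0) → 52.9436
  f7: (p9, p1, p10) → 24.4144
  f8: (p9, p7, p10) → 27.8097
  f9: (p9, p5, p0) → 17.7338
  f10: (p9, p6, p5) → 82.0033
  f11: (p9, p7, p6) → 25.8059
  f12: (p11, p0, p4) → 36.5954
  f13: (p11, p12, p0) → 28.7825
  f14: (p8, p6, p5) → 35.8533
  f15: (p8, p12, p5) → 22.0696
  f16: (p8, p11, p12) → 20.3827
  f17: (p8, p6, p4) → 43.2476
  f18: (p8, p11, p4) → 21.7313
Σ area = 662.266

Euler: V−E+F = 11−27+18 = 2.

facets=18 area=662.266


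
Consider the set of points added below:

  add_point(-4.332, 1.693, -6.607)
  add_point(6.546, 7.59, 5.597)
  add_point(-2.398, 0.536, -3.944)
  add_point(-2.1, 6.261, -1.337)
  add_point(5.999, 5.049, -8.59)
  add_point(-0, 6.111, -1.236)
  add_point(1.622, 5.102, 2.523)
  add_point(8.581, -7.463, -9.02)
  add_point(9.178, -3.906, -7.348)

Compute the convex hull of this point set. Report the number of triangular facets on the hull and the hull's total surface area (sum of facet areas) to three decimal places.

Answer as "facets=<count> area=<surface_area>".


8 of the 9 inputs are extreme points: [0, 1, 2, 3, 4, 6, 7, 8].

Facet areas (half cross-product norm):
  f1: (p7, p1, p8) → 16.8070
  f2: (p4, p1, p8) → 69.0901
  f3: (p4, p7, p0) → 70.2024
  f4: (p4, p7, p8) → 12.9833
  f5: (p2, p7, p0) → 23.8292
  f6: (p3, p4, p0) → 37.9381
  f7: (p3, p4, p1) → 60.3787
  f8: (p3, p2, p0) → 10.9761
  f9: (p6, p7, p1) → 55.8751
  f10: (p6, p2, p7) → 63.1297
  f11: (p6, p3, p1) → 10.6608
  f12: (p6, p3, p2) → 17.1250
Σ area = 448.995

Check V−E+F: 8 − 18 + 12 = 2.

facets=12 area=448.995


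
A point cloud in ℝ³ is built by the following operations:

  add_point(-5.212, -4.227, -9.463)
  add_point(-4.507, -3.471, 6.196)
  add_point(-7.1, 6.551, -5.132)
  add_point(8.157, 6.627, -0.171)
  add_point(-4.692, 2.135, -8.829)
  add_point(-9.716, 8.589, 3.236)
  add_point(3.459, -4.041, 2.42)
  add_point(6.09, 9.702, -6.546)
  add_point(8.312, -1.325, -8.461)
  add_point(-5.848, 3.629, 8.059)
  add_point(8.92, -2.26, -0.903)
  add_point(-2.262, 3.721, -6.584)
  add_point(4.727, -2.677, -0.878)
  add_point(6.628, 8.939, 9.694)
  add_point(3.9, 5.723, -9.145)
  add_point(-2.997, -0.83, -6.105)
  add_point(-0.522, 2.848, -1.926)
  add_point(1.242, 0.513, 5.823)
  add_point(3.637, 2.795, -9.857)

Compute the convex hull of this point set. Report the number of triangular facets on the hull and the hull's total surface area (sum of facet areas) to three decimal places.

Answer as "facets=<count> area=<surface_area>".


Points on the hull: [0, 1, 2, 3, 4, 5, 6, 7, 8, 9, 10, 13, 14, 18] (14 of 19).

Area of each hull facet:
  f1: (p13, p7, p5) → 131.2362
  f2: (p1, p0, p5) → 103.6648
  f3: (p2, p7, p5) → 58.0275
  f4: (p2, p0, p5) → 42.5230
  f5: (p3, p13, p10) → 43.5117
  f6: (p3, p13, p7) → 27.1108
  f7: (p3, p8, p10) → 34.1487
  f8: (p3, p8, p7) → 39.9608
  f9: (p6, p1, p0) → 63.8540
  f10: (p6, p8, p10) → 22.4718
  f11: (p6, p8, p0) → 78.7378
  f12: (p6, p13, p10) → 49.8184
  f13: (p6, p1, p13) → 67.0235
  f14: (p9, p13, p5) → 52.0328
  f15: (p9, p1, p5) → 25.0546
  f16: (p9, p1, p13) → 49.5188
  f17: (p4, p2, p0) → 13.7073
  f18: (p18, p8, p0) → 35.5982
  f19: (p18, p4, p0) → 26.7106
  f20: (p14, p18, p4) → 12.6181
  f21: (p14, p2, p7) → 30.2725
  f22: (p14, p4, p2) → 28.9225
  f23: (p14, p8, p7) → 20.1891
  f24: (p14, p18, p8) → 8.3108
Σ area = 1065.024

Check V−E+F: 14 − 36 + 24 = 2.

facets=24 area=1065.024


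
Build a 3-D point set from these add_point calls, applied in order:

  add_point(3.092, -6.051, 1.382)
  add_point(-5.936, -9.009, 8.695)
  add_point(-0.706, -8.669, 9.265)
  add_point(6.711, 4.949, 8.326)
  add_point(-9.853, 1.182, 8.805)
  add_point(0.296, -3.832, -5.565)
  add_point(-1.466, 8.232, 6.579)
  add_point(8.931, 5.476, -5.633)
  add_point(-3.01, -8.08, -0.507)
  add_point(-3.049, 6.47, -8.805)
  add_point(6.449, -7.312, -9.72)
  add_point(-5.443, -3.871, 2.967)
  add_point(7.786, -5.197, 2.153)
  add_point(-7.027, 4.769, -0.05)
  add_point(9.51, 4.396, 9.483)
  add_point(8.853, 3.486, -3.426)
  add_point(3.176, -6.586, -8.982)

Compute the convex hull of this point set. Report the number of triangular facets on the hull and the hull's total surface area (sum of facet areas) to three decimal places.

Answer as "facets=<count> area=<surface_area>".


Extreme-point indices: [1, 2, 4, 6, 7, 8, 9, 10, 12, 13, 14, 15, 16] — 13 of 17 on the boundary.

Per-facet area ½‖(b−a)×(c−a)‖:
  f1: (p2, p14, p4) → 110.1555
  f2: (p2, p1, p4) → 27.5032
  f3: (p2, p1, p10) → 51.8636
  f4: (p6, p14, p4) → 60.2592
  f5: (p7, p9, p10) → 83.5346
  f6: (p7, p6, p14) → 86.7082
  f7: (p7, p6, p9) → 90.9553
  f8: (p8, p1, p10) → 30.2289
  f9: (p8, p1, p4) → 52.9361
  f10: (p12, p2, p14) → 70.7519
  f11: (p12, p2, p10) → 62.2832
  f12: (p13, p6, p4) → 43.8408
  f13: (p13, p6, p9) → 42.9600
  f14: (p13, p8, p4) → 65.3236
  f15: (p13, p8, p9) → 65.7652
  f16: (p16, p9, p10) → 19.7909
  f17: (p16, p8, p10) → 13.0158
  f18: (p16, p8, p9) → 75.9646
  f19: (p15, p7, p10) → 18.5129
  f20: (p15, p12, p10) → 58.5085
  f21: (p15, p7, p14) → 13.9168
  f22: (p15, p12, p14) → 59.2755
Σ area = 1204.054

Euler characteristic 13−33+22 = 2 ✓

facets=22 area=1204.054


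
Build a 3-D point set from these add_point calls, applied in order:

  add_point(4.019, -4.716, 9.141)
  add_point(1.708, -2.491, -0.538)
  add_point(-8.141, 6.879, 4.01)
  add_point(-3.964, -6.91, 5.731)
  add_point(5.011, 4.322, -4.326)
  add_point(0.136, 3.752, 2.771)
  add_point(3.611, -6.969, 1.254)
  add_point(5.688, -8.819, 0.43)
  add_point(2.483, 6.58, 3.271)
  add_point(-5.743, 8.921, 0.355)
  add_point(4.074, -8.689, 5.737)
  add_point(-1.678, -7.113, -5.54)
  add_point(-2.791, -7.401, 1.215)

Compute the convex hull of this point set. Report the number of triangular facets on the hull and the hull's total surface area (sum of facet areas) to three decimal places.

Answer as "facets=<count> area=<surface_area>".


Extreme-point indices: [0, 2, 3, 4, 7, 8, 9, 10, 11, 12] — 10 of 13 on the boundary.

Triangle areas on the boundary:
  f1: (p9, p11, p2) → 42.3568
  f2: (p3, p11, p2) → 83.3757
  f3: (p8, p9, p2) → 21.6932
  f4: (p12, p11, p7) → 28.6944
  f5: (p12, p3, p11) → 2.7612
  f6: (p0, p3, p2) → 64.8058
  f7: (p0, p8, p2) → 67.8714
  f8: (p4, p9, p11) → 83.5185
  f9: (p4, p8, p9) → 37.5336
  f10: (p4, p11, p7) → 61.3498
  f11: (p4, p0, p7) → 68.0263
  f12: (p4, p0, p8) → 52.7897
  f13: (p10, p12, p7) → 22.1862
  f14: (p10, p12, p3) → 18.6160
  f15: (p10, p0, p7) → 11.1152
  f16: (p10, p0, p3) → 21.2086
Σ area = 687.902

Euler: V−E+F = 10−24+16 = 2.

facets=16 area=687.902


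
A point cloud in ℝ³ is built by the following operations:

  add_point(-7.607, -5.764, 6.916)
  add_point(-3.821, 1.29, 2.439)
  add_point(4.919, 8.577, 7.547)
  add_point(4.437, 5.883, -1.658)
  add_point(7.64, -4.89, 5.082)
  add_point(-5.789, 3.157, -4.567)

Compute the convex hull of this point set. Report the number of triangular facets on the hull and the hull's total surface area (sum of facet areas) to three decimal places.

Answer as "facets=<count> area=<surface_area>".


facets=6 area=515.281

Hull vertices (5/6): indices [0, 2, 3, 4, 5].

Triangle areas on the boundary:
  f1: (p2, p4, p0) → 105.9795
  f2: (p5, p4, p0) → 109.0967
  f3: (p5, p2, p0) → 119.7543
  f4: (p3, p2, p4) → 60.5062
  f5: (p3, p5, p4) → 70.9936
  f6: (p3, p5, p2) → 48.9504
Σ area = 515.281

Euler: V−E+F = 5−9+6 = 2.


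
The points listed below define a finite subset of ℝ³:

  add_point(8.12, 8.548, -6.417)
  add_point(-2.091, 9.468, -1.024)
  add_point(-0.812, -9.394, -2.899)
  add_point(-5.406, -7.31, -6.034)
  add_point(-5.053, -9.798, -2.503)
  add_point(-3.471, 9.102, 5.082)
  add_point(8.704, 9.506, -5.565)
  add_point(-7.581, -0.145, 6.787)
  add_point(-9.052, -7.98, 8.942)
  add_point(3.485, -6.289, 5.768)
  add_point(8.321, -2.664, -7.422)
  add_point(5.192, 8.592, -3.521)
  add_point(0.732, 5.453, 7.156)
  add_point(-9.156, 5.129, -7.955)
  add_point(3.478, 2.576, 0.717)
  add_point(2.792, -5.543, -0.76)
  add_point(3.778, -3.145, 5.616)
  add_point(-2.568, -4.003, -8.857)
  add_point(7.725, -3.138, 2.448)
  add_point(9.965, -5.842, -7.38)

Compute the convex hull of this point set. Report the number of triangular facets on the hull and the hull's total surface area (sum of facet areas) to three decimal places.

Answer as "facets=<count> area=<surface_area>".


Extreme-point indices: [0, 1, 2, 3, 4, 5, 6, 7, 8, 9, 10, 12, 13, 16, 17, 18, 19] — 17 of 20 on the boundary.

Area of each hull facet:
  f1: (p0, p6, p13) → 10.0611
  f2: (p0, p6, p19) → 7.6902
  f3: (p3, p8, p13) → 100.6299
  f4: (p1, p6, p13) → 59.1516
  f5: (p1, p5, p13) → 30.1332
  f6: (p1, p5, p6) → 29.8960
  f7: (p7, p8, p13) → 54.4924
  f8: (p7, p5, p13) → 73.3643
  f9: (p7, p5, p8) → 10.3610
  f10: (p12, p5, p6) → 46.0231
  f11: (p12, p5, p8) → 49.2998
  f12: (p17, p0, p13) → 91.2215
  f13: (p17, p3, p13) → 28.9832
  f14: (p17, p3, p19) → 30.5931
  f15: (p2, p3, p19) → 33.4035
  f16: (p18, p6, p19) → 74.7073
  f17: (p18, p12, p6) → 84.4081
  f18: (p10, p0, p19) → 9.1215
  f19: (p10, p17, p19) → 18.5718
  f20: (p10, p17, p0) → 61.8762
  f21: (p4, p3, p8) → 20.2118
  f22: (p4, p2, p8) → 24.0846
  f23: (p4, p2, p3) → 9.2604
  f24: (p9, p12, p8) → 78.5930
  f25: (p9, p2, p8) → 64.3423
  f26: (p9, p2, p19) → 61.2807
  f27: (p9, p18, p19) → 27.8868
  f28: (p16, p18, p12) → 21.8426
  f29: (p16, p9, p12) → 6.7845
  f30: (p16, p9, p18) → 7.9567
Σ area = 1226.232

Check V−E+F: 17 − 45 + 30 = 2.

facets=30 area=1226.232


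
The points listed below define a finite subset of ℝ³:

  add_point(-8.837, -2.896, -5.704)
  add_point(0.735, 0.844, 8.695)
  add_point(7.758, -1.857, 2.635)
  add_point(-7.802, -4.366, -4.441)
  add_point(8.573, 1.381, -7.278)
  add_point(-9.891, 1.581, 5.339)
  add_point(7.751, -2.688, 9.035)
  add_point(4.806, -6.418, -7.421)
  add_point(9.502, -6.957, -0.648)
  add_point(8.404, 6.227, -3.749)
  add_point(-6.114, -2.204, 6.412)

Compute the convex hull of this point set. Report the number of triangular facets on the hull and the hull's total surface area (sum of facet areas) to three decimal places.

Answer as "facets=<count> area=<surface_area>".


facets=16 area=831.602

10 of the 11 inputs are extreme points: [0, 1, 3, 4, 5, 6, 7, 8, 9, 10].

Per-facet area ½‖(b−a)×(c−a)‖:
  f1: (p6, p9, p8) → 71.4999
  f2: (p0, p9, p5) → 115.1474
  f3: (p10, p6, p8) → 75.7212
  f4: (p1, p9, p5) → 85.1221
  f5: (p1, p6, p9) → 59.2978
  f6: (p1, p10, p5) → 19.6529
  f7: (p1, p10, p6) → 24.2245
  f8: (p3, p10, p8) → 94.8292
  f9: (p3, p7, p8) → 50.3151
  f10: (p3, p7, p0) → 13.0308
  f11: (p3, p0, p5) → 12.7614
  f12: (p3, p10, p5) → 30.1263
  f13: (p4, p0, p9) → 53.6169
  f14: (p4, p7, p0) → 60.3276
  f15: (p4, p9, p8) → 30.8941
  f16: (p4, p7, p8) → 35.0346
Σ area = 831.602

Euler: V−E+F = 10−24+16 = 2.


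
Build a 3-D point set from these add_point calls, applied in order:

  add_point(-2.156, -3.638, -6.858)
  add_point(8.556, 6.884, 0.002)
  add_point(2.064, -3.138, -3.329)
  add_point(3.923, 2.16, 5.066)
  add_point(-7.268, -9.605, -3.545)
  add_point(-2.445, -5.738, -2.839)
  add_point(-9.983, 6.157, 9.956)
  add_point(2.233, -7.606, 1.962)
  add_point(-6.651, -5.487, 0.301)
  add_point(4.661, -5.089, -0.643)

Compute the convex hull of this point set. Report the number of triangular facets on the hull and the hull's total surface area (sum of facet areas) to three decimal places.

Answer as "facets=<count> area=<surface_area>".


Extreme-point indices: [0, 1, 2, 3, 4, 6, 7, 9] — 8 of 10 on the boundary.

Facet areas (half cross-product norm):
  f1: (p0, p1, p6) → 159.5130
  f2: (p0, p4, p6) → 87.4625
  f3: (p7, p4, p6) → 109.7409
  f4: (p3, p1, p6) → 53.0359
  f5: (p3, p7, p6) → 77.8107
  f6: (p9, p3, p1) → 38.5520
  f7: (p9, p3, p7) → 20.1676
  f8: (p9, p0, p4) → 39.7162
  f9: (p9, p7, p4) → 23.3459
  f10: (p2, p0, p1) → 26.1671
  f11: (p2, p9, p1) → 25.9380
  f12: (p2, p9, p0) → 6.3887
Σ area = 667.839

Check V−E+F: 8 − 18 + 12 = 2.

facets=12 area=667.839


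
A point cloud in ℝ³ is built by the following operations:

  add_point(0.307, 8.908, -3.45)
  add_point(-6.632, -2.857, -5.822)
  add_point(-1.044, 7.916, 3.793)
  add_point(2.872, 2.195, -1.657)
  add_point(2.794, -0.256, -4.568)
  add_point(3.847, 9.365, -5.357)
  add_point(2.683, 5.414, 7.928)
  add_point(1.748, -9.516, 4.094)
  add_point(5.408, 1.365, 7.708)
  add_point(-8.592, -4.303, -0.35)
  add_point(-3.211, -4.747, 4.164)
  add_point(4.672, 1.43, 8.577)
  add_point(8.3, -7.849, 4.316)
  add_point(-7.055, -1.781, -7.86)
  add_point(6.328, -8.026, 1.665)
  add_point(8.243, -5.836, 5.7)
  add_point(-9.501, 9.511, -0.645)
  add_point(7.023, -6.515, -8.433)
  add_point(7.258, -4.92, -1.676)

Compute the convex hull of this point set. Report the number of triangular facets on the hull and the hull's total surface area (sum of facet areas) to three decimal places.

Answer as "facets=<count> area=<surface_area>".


facets=26 area=1018.562

Extreme-point indices: [1, 2, 5, 6, 7, 8, 9, 10, 11, 12, 13, 14, 15, 16, 17] — 15 of 19 on the boundary.

Per-facet area ½‖(b−a)×(c−a)‖:
  f1: (p13, p5, p16) → 90.1644
  f2: (p13, p5, p17) → 106.3400
  f3: (p14, p7, p12) → 8.8089
  f4: (p14, p17, p12) → 11.3471
  f5: (p14, p17, p7) → 23.1824
  f6: (p10, p6, p16) → 90.0326
  f7: (p11, p10, p7) → 37.3598
  f8: (p11, p10, p6) → 24.4363
  f9: (p2, p5, p16) → 50.7131
  f10: (p2, p6, p16) → 12.1599
  f11: (p2, p6, p5) → 29.7830
  f12: (p9, p17, p7) → 85.9162
  f13: (p9, p10, p7) → 19.5783
  f14: (p9, p13, p16) → 52.9510
  f15: (p9, p10, p16) → 48.3319
  f16: (p15, p7, p12) → 8.0992
  f17: (p15, p11, p7) → 32.5490
  f18: (p15, p17, p12) → 13.8676
  f19: (p15, p5, p17) → 114.3087
  f20: (p1, p13, p17) → 16.6981
  f21: (p1, p9, p17) → 39.1631
  f22: (p1, p9, p13) → 3.7368
  f23: (p8, p15, p5) → 58.8998
  f24: (p8, p15, p11) → 4.0213
  f25: (p8, p6, p5) → 33.6134
  f26: (p8, p11, p6) → 2.5002
Σ area = 1018.562

Check V−E+F: 15 − 39 + 26 = 2.


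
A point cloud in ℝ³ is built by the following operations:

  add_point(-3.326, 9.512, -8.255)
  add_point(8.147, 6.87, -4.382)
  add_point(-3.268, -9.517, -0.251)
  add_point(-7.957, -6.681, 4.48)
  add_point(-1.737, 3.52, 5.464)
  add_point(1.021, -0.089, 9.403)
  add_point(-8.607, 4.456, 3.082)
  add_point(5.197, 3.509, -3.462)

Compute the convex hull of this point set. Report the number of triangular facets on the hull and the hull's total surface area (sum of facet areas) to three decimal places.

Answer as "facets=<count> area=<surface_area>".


Hull vertices (7/8): indices [0, 1, 2, 3, 4, 5, 6].

Facet areas (half cross-product norm):
  f1: (p5, p2, p1) → 118.9791
  f2: (p0, p2, p1) → 121.1919
  f3: (p4, p5, p6) → 15.3084
  f4: (p4, p5, p1) → 41.4839
  f5: (p4, p0, p6) → 49.3969
  f6: (p4, p0, p1) → 82.4790
  f7: (p3, p5, p6) → 61.3632
  f8: (p3, p5, p2) → 44.0807
  f9: (p3, p0, p6) → 67.6033
  f10: (p3, p0, p2) → 74.2772
Σ area = 676.164

Check V−E+F: 7 − 15 + 10 = 2.

facets=10 area=676.164


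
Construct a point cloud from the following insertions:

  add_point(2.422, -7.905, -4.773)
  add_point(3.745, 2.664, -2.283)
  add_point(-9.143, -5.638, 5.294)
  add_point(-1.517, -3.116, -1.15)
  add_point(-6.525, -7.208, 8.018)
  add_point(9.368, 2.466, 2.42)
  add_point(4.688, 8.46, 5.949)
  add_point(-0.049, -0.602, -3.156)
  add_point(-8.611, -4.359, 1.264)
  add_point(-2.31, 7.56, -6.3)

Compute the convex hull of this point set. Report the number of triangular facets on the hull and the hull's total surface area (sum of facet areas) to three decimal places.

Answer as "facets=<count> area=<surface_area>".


facets=12 area=689.434

8 of the 10 inputs are extreme points: [0, 1, 2, 4, 5, 6, 8, 9].

Area of each hull facet:
  f1: (p6, p9, p2) → 126.7075
  f2: (p6, p9, p5) → 58.7204
  f3: (p8, p9, p2) → 21.9717
  f4: (p8, p0, p2) → 24.7089
  f5: (p8, p0, p9) → 94.1911
  f6: (p1, p9, p5) → 17.4801
  f7: (p1, p0, p5) → 39.1903
  f8: (p1, p0, p9) → 44.8552
  f9: (p4, p6, p2) → 39.6380
  f10: (p4, p6, p5) → 79.4141
  f11: (p4, p0, p2) → 31.5441
  f12: (p4, p0, p5) → 111.0125
Σ area = 689.434

Check V−E+F: 8 − 18 + 12 = 2.


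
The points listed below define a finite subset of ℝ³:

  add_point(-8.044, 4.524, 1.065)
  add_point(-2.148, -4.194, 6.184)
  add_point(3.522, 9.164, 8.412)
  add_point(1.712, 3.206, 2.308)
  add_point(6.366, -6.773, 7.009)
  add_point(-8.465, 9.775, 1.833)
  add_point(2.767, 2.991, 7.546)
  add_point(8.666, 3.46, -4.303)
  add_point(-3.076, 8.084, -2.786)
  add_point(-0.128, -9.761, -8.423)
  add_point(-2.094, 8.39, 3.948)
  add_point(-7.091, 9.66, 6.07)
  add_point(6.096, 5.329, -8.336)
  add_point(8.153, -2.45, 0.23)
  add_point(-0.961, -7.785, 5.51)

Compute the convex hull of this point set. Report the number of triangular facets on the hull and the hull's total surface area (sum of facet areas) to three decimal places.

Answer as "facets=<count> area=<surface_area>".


facets=20 area=994.611

Hull vertices (12/15): indices [0, 1, 2, 4, 5, 7, 8, 9, 11, 12, 13, 14].

Facet areas (half cross-product norm):
  f1: (p12, p9, p7) → 41.4849
  f2: (p12, p2, p7) → 35.5907
  f3: (p0, p9, p5) → 26.3521
  f4: (p0, p14, p9) → 103.6826
  f5: (p11, p2, p5) → 20.8965
  f6: (p11, p0, p5) → 11.8147
  f7: (p4, p14, p9) → 52.5287
  f8: (p8, p2, p5) → 46.7211
  f9: (p8, p12, p2) → 72.1431
  f10: (p8, p9, p5) → 58.9672
  f11: (p8, p12, p9) → 90.0271
  f12: (p1, p11, p2) → 74.2633
  f13: (p1, p4, p2) → 65.1150
  f14: (p1, p4, p14) → 14.3541
  f15: (p1, p0, p14) → 14.2006
  f16: (p1, p11, p0) → 41.7892
  f17: (p13, p2, p7) → 53.8381
  f18: (p13, p4, p2) → 61.1619
  f19: (p13, p9, p7) → 52.2191
  f20: (p13, p4, p9) → 57.4605
Σ area = 994.611

Euler characteristic 12−30+20 = 2 ✓


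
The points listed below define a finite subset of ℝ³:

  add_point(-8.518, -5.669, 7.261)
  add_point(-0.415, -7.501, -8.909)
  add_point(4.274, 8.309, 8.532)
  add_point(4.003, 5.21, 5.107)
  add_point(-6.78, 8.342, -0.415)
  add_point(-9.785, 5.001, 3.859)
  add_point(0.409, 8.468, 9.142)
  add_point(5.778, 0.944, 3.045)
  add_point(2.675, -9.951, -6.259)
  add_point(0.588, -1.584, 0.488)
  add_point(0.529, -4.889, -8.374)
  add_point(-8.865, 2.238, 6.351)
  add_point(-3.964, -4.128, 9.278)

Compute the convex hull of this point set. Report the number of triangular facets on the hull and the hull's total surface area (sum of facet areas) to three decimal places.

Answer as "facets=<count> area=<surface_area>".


facets=20 area=810.569

Extreme-point indices: [0, 1, 2, 3, 4, 5, 6, 7, 8, 10, 11, 12] — 12 of 13 on the boundary.

Triangle areas on the boundary:
  f1: (p12, p8, p7) → 91.5364
  f2: (p4, p6, p5) → 35.8702
  f3: (p0, p12, p8) → 46.3137
  f4: (p10, p8, p7) → 40.7036
  f5: (p2, p4, p6) → 20.6902
  f6: (p2, p12, p7) → 58.4828
  f7: (p2, p6, p12) → 25.0111
  f8: (p2, p10, p4) → 121.3660
  f9: (p11, p6, p12) → 48.7355
  f10: (p11, p0, p12) → 20.2997
  f11: (p11, p6, p5) → 22.0519
  f12: (p11, p0, p5) → 9.1567
  f13: (p1, p0, p8) → 42.6688
  f14: (p1, p10, p8) → 6.6393
  f15: (p1, p0, p5) → 101.6683
  f16: (p1, p4, p5) → 59.1185
  f17: (p1, p10, p4) → 18.1373
  f18: (p3, p10, p7) → 29.0898
  f19: (p3, p2, p7) → 6.2442
  f20: (p3, p2, p10) → 6.7846
Σ area = 810.569

Euler characteristic 12−30+20 = 2 ✓


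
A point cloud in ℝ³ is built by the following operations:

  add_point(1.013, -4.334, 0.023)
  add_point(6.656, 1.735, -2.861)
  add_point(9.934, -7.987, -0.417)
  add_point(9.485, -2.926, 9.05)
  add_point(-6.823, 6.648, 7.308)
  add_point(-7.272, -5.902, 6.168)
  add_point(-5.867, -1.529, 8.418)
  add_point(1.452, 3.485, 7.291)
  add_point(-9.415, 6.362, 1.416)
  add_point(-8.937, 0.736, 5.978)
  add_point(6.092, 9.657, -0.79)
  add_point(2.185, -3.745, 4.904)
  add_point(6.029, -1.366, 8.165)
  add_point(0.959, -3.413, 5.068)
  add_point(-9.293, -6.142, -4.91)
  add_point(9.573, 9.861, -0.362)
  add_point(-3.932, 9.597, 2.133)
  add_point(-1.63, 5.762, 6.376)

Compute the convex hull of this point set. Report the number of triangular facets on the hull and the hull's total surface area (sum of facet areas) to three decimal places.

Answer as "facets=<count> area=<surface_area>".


facets=22 area=1049.598

Hull vertices (13/18): indices [1, 2, 3, 4, 5, 6, 7, 8, 9, 10, 14, 15, 16].

Area of each hull facet:
  f1: (p3, p15, p2) → 84.4181
  f2: (p5, p3, p2) → 91.0820
  f3: (p14, p5, p2) → 102.6091
  f4: (p10, p14, p8) → 111.4324
  f5: (p1, p15, p2) → 35.2682
  f6: (p1, p14, p2) → 93.9306
  f7: (p1, p10, p15) → 14.4148
  f8: (p1, p10, p14) → 67.5923
  f9: (p7, p3, p15) → 66.7822
  f10: (p16, p10, p15) → 7.2973
  f11: (p16, p10, p8) → 20.3681
  f12: (p6, p5, p3) → 38.5418
  f13: (p4, p7, p15) → 51.8130
  f14: (p4, p7, p3) → 15.9072
  f15: (p4, p6, p3) → 62.6664
  f16: (p4, p16, p15) → 37.0473
  f17: (p4, p16, p8) → 18.2280
  f18: (p9, p6, p5) → 11.5811
  f19: (p9, p4, p6) → 14.4169
  f20: (p9, p4, p8) → 19.2667
  f21: (p9, p14, p8) → 46.4267
  f22: (p9, p14, p5) → 38.5074
Σ area = 1049.598

Euler characteristic 13−33+22 = 2 ✓
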